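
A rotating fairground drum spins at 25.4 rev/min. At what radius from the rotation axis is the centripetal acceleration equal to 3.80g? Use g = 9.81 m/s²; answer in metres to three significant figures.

5.27 m

ω = 25.4 rev/min × 2π/60 = 2.660 rad/s.
a_c = ω²r = 3.80g ⇒ r = 3.80 × 9.81 / (2.660)² = 37.28/7.075 = 5.269 m.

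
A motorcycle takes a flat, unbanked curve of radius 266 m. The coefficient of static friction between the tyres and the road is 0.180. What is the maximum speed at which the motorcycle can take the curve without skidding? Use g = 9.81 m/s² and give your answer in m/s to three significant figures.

The only inward force on a level bend is static friction, so at the limit f_s = μ_s N = μ_s m g = m v²/r.
Mass cancels: v_max = √(μ_s g r) = √(0.180 × 9.81 × 266) = √469.7 = 21.67 m/s.

21.7 m/s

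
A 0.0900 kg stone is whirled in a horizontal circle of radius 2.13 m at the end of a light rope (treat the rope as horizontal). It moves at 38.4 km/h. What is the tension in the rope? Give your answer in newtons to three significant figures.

4.81 N

v = 38.4 km/h = 38.4/3.6 = 10.67 m/s.
The tension is the only horizontal force, so it supplies the full centripetal force: T = m v²/r = 0.0900 × (10.67)²/2.13 = 0.0900 × 113.8/2.13 = 4.808 N.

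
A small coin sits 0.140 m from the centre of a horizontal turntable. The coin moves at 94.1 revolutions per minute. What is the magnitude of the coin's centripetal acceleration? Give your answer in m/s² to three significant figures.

ω = 94.1 rev/min × 2π/60 = 9.854 rad/s, so v = ωr = 9.854 × 0.140 = 1.380 m/s.
a_c = v²/r = (1.380)²/0.140 = 1.903/0.140 = 13.59 m/s².

13.6 m/s²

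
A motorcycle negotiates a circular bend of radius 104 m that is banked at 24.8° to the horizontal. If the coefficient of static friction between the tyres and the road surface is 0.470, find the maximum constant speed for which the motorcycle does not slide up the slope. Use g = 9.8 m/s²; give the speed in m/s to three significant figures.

At the maximum speed, friction acts down the slope at its limiting value f = μN. Radially (horizontal, toward centre): N sinθ + μN cosθ = mv²/r. Vertically: N cosθ − μN sinθ = mg.
Dividing: v² = r g (sinθ + μcosθ)/(cosθ − μsinθ).
sinθ + μcosθ = 0.4195 + 0.470×0.9078 = 0.8461; cosθ − μsinθ = 0.9078 − 0.470×0.4195 = 0.7106.
v² = 104 × 9.8 × 0.8461/0.7106 = 1213 m²/s², so v = 34.84 m/s.

34.8 m/s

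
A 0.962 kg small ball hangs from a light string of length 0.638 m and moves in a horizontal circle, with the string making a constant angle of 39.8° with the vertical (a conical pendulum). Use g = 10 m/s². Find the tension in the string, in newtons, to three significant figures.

Vertically the bob has no acceleration, so T cosθ = mg.
T = mg/cosθ = 0.962 × 10.0 / cos 39.8° = 9.620/0.7683 = 12.52 N.

12.5 N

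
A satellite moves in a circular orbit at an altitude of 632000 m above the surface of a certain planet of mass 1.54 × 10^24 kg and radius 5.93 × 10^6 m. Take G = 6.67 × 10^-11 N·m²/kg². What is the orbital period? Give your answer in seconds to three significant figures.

r = R + h = 5.93 × 10^6 + 632000 = 6.562 × 10^6 m. Gravity provides the centripetal force: G M m / r² = m v² / r ⇒ v = √(GM/r) = 3956 m/s.
T = 2πr/v = 2π × 6.562 × 10^6 / 3956 = 10420 s.

10400 s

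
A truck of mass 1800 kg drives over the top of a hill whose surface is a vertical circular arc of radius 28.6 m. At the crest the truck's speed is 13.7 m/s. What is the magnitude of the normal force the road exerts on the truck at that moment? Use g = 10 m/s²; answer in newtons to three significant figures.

6190 N

At the crest the centripetal acceleration points downward (toward the centre of the arc), so mg − N = mv²/r.
N = m(g − v²/r) = 1800 × (10.0 − (13.7)²/28.6) = 1800 × (10.0 − 6.563) = 1800 × 3.437 = 6187 N.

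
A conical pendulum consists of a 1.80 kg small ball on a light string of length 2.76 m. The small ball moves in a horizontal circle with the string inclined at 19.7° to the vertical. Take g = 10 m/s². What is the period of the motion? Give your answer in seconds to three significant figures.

r = L sinθ = 0.9304 m. From T sinθ = mω²r and T cosθ = mg: tanθ = ω²r/g, so ω² = g tanθ / r = g/(L cosθ).
ω = √(g/(L cosθ)) = √(10.0/(2.76 × 0.9415)) = √3.848 = 1.962 rad/s.
Period = 2π/ω = 3.203 s.

3.20 s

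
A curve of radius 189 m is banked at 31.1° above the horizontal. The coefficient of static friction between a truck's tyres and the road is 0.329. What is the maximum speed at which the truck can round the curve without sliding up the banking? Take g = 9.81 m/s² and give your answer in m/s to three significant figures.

At the maximum speed, friction acts down the slope at its limiting value f = μN. Radially (horizontal, toward centre): N sinθ + μN cosθ = mv²/r. Vertically: N cosθ − μN sinθ = mg.
Dividing: v² = r g (sinθ + μcosθ)/(cosθ − μsinθ).
sinθ + μcosθ = 0.5165 + 0.329×0.8563 = 0.7982; cosθ − μsinθ = 0.8563 − 0.329×0.5165 = 0.6863.
v² = 189 × 9.81 × 0.7982/0.6863 = 2156 m²/s², so v = 46.44 m/s.

46.4 m/s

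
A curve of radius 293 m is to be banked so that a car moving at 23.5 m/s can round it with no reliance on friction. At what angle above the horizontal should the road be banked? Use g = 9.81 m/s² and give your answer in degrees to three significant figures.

With no friction, the horizontal component of the normal force provides the centripetal force: N sinθ = mv²/r, while N cosθ = mg vertically.
Dividing: tanθ = v²/(r g) = (23.5)²/(293 × 9.81) = 552.2/2874 = 0.1921.
θ = arctan(0.1921) = 10.88°.

10.9°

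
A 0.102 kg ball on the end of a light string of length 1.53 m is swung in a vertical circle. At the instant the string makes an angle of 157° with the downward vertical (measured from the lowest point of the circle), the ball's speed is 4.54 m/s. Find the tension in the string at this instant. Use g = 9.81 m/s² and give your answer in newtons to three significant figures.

Take the radial direction toward the centre of the circle as positive. The component of the weight along the string toward the centre is −mg cos φ (φ measured from the bottom), so Newton's second law along the string gives T − mg cos φ = m v²/r.
cos 157° = -0.9205, so T = m(v²/r + g cos φ) = 0.102 × ((4.54)²/1.53 + 9.81 × -0.9205) = 0.102 × (13.47 + (-9.030)) = 0.102 × 4.441 = 0.4530 N.

0.453 N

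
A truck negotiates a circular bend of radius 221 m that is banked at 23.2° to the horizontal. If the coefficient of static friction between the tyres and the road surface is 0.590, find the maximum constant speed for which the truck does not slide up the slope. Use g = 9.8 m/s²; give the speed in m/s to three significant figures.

At the maximum speed, friction acts down the slope at its limiting value f = μN. Radially (horizontal, toward centre): N sinθ + μN cosθ = mv²/r. Vertically: N cosθ − μN sinθ = mg.
Dividing: v² = r g (sinθ + μcosθ)/(cosθ − μsinθ).
sinθ + μcosθ = 0.3939 + 0.590×0.9191 = 0.9362; cosθ − μsinθ = 0.9191 − 0.590×0.3939 = 0.6867.
v² = 221 × 9.8 × 0.9362/0.6867 = 2953 m²/s², so v = 54.34 m/s.

54.3 m/s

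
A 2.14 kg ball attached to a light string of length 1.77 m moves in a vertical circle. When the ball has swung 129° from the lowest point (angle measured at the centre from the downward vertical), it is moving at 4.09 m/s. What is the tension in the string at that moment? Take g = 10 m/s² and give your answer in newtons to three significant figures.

Take the radial direction toward the centre of the circle as positive. The component of the weight along the string toward the centre is −mg cos φ (φ measured from the bottom), so Newton's second law along the string gives T − mg cos φ = m v²/r.
cos 129° = -0.6293, so T = m(v²/r + g cos φ) = 2.14 × ((4.09)²/1.77 + 10.0 × -0.6293) = 2.14 × (9.451 + (-6.293)) = 2.14 × 3.158 = 6.757 N.

6.76 N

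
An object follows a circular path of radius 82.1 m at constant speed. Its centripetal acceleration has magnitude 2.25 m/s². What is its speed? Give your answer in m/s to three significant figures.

13.6 m/s

a_c = v²/r ⇒ v = √(a_c · r) = √(2.25 × 82.1) = √184.7 = 13.59 m/s.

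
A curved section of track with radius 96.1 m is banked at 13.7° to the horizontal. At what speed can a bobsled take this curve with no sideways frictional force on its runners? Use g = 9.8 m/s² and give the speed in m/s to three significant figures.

On a frictionless banked curve, N sinθ = mv²/r and N cosθ = mg, so tanθ = v²/(rg).
v = √(r g tanθ) = √(96.1 × 9.8 × tan 13.7°) = √(96.1 × 9.8 × 0.2438) = √229.6 = 15.15 m/s.

15.2 m/s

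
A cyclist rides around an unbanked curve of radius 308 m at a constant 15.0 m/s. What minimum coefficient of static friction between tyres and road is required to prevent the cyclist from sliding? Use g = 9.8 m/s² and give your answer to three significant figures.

Friction provides the centripetal force: μ_s m g = m v²/r, so μ_s = v²/(g r) = (15.00)²/(9.8 × 308) = 225.0/3018 = 0.07454.

0.0745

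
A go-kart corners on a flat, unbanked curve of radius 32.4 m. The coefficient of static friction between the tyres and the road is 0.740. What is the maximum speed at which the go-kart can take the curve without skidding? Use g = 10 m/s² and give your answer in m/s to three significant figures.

The only inward force on a level bend is static friction, so at the limit f_s = μ_s N = μ_s m g = m v²/r.
Mass cancels: v_max = √(μ_s g r) = √(0.740 × 10.0 × 32.4) = √239.8 = 15.48 m/s.

15.5 m/s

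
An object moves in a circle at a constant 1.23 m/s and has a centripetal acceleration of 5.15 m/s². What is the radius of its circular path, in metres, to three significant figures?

a_c = v²/r ⇒ r = v²/a_c = (1.23)²/5.15 = 1.513/5.15 = 0.2938 m.

0.294 m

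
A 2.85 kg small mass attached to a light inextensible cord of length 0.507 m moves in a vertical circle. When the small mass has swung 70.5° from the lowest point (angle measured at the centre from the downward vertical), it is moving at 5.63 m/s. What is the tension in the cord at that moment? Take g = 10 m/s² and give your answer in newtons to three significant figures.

188 N

Take the radial direction toward the centre of the circle as positive. The component of the weight along the string toward the centre is −mg cos φ (φ measured from the bottom), so Newton's second law along the string gives T − mg cos φ = m v²/r.
cos 70.5° = 0.3338, so T = m(v²/r + g cos φ) = 2.85 × ((5.63)²/0.507 + 10.0 × 0.3338) = 2.85 × (62.52 + (3.338)) = 2.85 × 65.86 = 187.7 N.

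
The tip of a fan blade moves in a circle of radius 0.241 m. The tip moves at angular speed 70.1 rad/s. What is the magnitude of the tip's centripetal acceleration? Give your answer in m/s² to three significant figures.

1180 m/s²

v = ωr = 70.1 × 0.241 = 16.89 m/s.
a_c = v²/r = (16.89)²/0.241 = 285.4/0.241 = 1184 m/s².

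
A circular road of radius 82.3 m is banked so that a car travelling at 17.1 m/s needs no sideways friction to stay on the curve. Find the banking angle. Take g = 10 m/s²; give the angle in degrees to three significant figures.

19.6°

For a frictionless banked turn: horizontally N sinθ = mv²/r and vertically N cosθ = mg.
Dividing: tanθ = v²/(r g) = (17.1)²/(82.3 × 10.0) = 292.4/823.0 = 0.3553.
θ = arctan(0.3553) = 19.56°.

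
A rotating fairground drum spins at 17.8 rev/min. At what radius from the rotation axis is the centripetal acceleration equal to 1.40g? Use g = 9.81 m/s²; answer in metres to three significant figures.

3.95 m

ω = 17.8 rev/min × 2π/60 = 1.864 rad/s.
a_c = ω²r = 1.40g ⇒ r = 1.40 × 9.81 / (1.864)² = 13.73/3.475 = 3.953 m.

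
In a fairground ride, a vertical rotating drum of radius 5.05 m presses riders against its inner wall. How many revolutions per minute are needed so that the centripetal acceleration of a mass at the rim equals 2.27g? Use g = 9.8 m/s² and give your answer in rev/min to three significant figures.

20.0 rev/min

Require ω²r = 2.27g, so ω = √(2.27 × 9.8/5.05) = 2.099 rad/s.
In rev/min: ω × 60/(2π) = 2.099 × 60/(2π) = 20.04 rev/min.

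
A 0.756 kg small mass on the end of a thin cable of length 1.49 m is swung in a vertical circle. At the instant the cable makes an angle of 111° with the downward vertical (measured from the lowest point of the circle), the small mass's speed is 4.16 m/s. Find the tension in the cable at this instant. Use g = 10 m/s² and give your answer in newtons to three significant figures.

6.07 N

Take the radial direction toward the centre of the circle as positive. The component of the weight along the string toward the centre is −mg cos φ (φ measured from the bottom), so Newton's second law along the string gives T − mg cos φ = m v²/r.
cos 111° = -0.3584, so T = m(v²/r + g cos φ) = 0.756 × ((4.16)²/1.49 + 10.0 × -0.3584) = 0.756 × (11.61 + (-3.584)) = 0.756 × 8.031 = 6.071 N.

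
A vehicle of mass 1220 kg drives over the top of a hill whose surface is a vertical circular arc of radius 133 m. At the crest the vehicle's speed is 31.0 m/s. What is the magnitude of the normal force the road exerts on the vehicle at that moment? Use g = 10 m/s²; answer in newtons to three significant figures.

3380 N

At the crest the centripetal acceleration points downward (toward the centre of the arc), so mg − N = mv²/r.
N = m(g − v²/r) = 1220 × (10.0 − (31.0)²/133) = 1220 × (10.0 − 7.226) = 1220 × 2.774 = 3385 N.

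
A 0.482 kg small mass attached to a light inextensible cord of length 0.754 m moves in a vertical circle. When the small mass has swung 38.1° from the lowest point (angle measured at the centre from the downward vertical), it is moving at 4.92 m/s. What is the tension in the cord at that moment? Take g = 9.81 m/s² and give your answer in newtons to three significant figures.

Take the radial direction toward the centre of the circle as positive. The component of the weight along the string toward the centre is −mg cos φ (φ measured from the bottom), so Newton's second law along the string gives T − mg cos φ = m v²/r.
cos 38.1° = 0.7869, so T = m(v²/r + g cos φ) = 0.482 × ((4.92)²/0.754 + 9.81 × 0.7869) = 0.482 × (32.10 + (7.720)) = 0.482 × 39.82 = 19.20 N.

19.2 N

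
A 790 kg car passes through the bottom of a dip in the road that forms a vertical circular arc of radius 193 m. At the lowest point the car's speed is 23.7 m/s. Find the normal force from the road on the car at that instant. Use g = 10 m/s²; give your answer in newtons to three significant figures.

10200 N

At the lowest point, N points up (toward the centre) and the weight mg points down (away from the centre), so the net inward force is N − mg = mv²/r.
N = m(v²/r + g) = 790 × ((23.7)²/193 + 10.0) = 790 × (2.910 + 10.0) = 790 × 12.91 = 10200 N.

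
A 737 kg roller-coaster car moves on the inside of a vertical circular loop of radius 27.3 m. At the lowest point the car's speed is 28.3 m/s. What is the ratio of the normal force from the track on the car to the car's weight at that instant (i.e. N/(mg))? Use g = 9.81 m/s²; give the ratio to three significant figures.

At the bottom, N − mg = mv²/r, so N = m(v²/r + g) and N/(mg) = v²/(rg) + 1 = (28.3)²/(27.3 × 9.81) + 1 = 2.990 + 1 = 3.990.

3.99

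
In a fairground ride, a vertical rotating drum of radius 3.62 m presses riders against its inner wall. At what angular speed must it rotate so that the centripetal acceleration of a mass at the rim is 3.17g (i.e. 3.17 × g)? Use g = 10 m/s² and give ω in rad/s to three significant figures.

2.96 rad/s

Centripetal acceleration a_c = ω²r. Setting ω²r = 3.17g:
ω = √(3.17g / r) = √(3.17 × 10.0 / 3.62) = √8.757 = 2.959 rad/s.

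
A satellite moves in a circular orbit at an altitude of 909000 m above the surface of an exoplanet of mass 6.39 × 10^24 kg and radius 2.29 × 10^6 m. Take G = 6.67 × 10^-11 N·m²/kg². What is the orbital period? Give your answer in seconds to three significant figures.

1740 s

r = R + h = 2.29 × 10^6 + 909000 = 3.199 × 10^6 m. Gravity provides the centripetal force: G M m / r² = m v² / r ⇒ v = √(GM/r) = 11540 m/s.
T = 2πr/v = 2π × 3.199 × 10^6 / 11540 = 1741 s.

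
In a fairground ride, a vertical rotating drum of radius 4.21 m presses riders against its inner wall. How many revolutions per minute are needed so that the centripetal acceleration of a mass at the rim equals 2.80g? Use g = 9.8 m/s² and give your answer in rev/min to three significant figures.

24.4 rev/min

Require ω²r = 2.80g, so ω = √(2.80 × 9.8/4.21) = 2.553 rad/s.
In rev/min: ω × 60/(2π) = 2.553 × 60/(2π) = 24.38 rev/min.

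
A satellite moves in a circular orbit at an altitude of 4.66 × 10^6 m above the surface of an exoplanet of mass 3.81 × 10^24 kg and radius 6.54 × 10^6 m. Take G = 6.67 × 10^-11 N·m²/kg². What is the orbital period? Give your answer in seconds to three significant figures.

14800 s

r = R + h = 6.54 × 10^6 + 4.66 × 10^6 = 1.120 × 10^7 m. Gravity provides the centripetal force: G M m / r² = m v² / r ⇒ v = √(GM/r) = 4763 m/s.
T = 2πr/v = 2π × 1.120 × 10^7 / 4763 = 14770 s.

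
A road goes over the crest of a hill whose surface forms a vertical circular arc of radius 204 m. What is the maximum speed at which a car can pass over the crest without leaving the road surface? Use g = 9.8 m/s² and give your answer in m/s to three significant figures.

At the crest the centre of the circle is below the car, so the net downward (centripetal) force is mg − N = mv²/r.
The car leaves the road when N → 0, giving v_max = √(g r) = √(9.8 × 204) = 44.71 m/s.

44.7 m/s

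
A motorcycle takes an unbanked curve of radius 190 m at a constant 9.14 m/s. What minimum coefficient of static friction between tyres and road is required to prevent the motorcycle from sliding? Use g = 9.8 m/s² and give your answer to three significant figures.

0.0449

Friction provides the centripetal force: μ_s m g = m v²/r, so μ_s = v²/(g r) = (9.140)²/(9.8 × 190) = 83.54/1862 = 0.04487.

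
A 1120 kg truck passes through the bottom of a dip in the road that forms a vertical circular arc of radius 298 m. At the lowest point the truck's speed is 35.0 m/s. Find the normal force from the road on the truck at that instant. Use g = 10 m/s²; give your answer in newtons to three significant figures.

15800 N

At the lowest point, N points up (toward the centre) and the weight mg points down (away from the centre), so the net inward force is N − mg = mv²/r.
N = m(v²/r + g) = 1120 × ((35.0)²/298 + 10.0) = 1120 × (4.111 + 10.0) = 1120 × 14.11 = 15800 N.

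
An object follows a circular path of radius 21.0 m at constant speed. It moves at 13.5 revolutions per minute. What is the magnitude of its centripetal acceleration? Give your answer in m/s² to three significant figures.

ω = 13.5 rev/min × 2π/60 = 1.414 rad/s, so v = ωr = 1.414 × 21.0 = 29.69 m/s.
a_c = v²/r = (29.69)²/21.0 = 881.4/21.0 = 41.97 m/s².

42.0 m/s²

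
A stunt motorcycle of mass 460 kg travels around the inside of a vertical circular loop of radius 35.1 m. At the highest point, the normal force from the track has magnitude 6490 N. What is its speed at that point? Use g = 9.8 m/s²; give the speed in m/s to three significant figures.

At the top, N + mg = mv²/r, so v = √(r(N/m + g)) = √(35.1 × (6490/460 + 9.8)) = √(35.1 × 23.91) = √839.2 = 28.97 m/s.

29.0 m/s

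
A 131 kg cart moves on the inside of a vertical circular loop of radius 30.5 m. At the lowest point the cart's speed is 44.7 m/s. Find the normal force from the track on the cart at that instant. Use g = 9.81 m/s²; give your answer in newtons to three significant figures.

9870 N

At the lowest point, N points up (toward the centre) and the weight mg points down (away from the centre), so the net inward force is N − mg = mv²/r.
N = m(v²/r + g) = 131 × ((44.7)²/30.5 + 9.81) = 131 × (65.51 + 9.81) = 131 × 75.32 = 9867 N.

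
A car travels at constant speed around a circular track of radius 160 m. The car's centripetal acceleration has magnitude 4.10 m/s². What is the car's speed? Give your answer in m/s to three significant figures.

25.6 m/s

a_c = v²/r ⇒ v = √(a_c · r) = √(4.10 × 160) = √656.0 = 25.61 m/s.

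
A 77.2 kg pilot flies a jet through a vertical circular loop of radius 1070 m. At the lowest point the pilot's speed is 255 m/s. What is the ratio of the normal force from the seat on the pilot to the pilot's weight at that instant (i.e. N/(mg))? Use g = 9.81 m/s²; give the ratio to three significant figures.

At the bottom, N − mg = mv²/r, so N = m(v²/r + g) and N/(mg) = v²/(rg) + 1 = (255)²/(1070 × 9.81) + 1 = 6.195 + 1 = 7.195.

7.19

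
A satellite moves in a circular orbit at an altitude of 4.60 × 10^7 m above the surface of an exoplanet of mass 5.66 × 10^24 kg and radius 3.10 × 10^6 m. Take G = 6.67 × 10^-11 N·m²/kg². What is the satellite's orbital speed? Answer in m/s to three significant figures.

2770 m/s

Orbital radius r = R + h = 3.10 × 10^6 + 4.60 × 10^7 = 4.910 × 10^7 m.
Gravity supplies the centripetal force: G M m / r² = m v² / r, so v = √(GM/r).
v = √(6.67 × 10^-11 × 5.66 × 10^24 / 4.910 × 10^7) = √(7.689 × 10^6) = 2773 m/s.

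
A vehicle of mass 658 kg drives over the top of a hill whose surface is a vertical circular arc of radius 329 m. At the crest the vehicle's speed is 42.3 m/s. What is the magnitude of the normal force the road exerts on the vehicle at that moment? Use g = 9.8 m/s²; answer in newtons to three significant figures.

2870 N

At the crest the centripetal acceleration points downward (toward the centre of the arc), so mg − N = mv²/r.
N = m(g − v²/r) = 658 × (9.8 − (42.3)²/329) = 658 × (9.8 − 5.439) = 658 × 4.361 = 2870 N.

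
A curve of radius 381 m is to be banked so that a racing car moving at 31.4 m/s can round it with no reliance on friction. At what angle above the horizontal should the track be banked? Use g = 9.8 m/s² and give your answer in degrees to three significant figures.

14.8°

For a frictionless banked turn: horizontally N sinθ = mv²/r and vertically N cosθ = mg.
Dividing: tanθ = v²/(r g) = (31.4)²/(381 × 9.8) = 986.0/3734 = 0.2641.
θ = arctan(0.2641) = 14.79°.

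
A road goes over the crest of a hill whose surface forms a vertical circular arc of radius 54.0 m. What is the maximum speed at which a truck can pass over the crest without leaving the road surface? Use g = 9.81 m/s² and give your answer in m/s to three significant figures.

At the crest the centre of the circle is below the truck, so the net downward (centripetal) force is mg − N = mv²/r.
The truck leaves the road when N → 0, giving v_max = √(g r) = √(9.81 × 54.0) = 23.02 m/s.

23.0 m/s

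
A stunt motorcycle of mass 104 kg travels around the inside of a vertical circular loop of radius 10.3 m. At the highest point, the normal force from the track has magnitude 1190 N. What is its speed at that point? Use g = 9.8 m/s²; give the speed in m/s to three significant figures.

14.8 m/s

At the top, N + mg = mv²/r, so v = √(r(N/m + g)) = √(10.3 × (1190/104 + 9.8)) = √(10.3 × 21.24) = √218.8 = 14.79 m/s.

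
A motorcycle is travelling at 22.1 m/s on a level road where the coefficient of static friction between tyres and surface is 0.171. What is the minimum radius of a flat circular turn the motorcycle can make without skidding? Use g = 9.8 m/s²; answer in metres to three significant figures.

291 m

At the limit, μ_s m g = m v²/r, so r_min = v²/(μ_s g) = (22.1)²/(0.171 × 9.8) = 488.4/1.676 = 291.4 m.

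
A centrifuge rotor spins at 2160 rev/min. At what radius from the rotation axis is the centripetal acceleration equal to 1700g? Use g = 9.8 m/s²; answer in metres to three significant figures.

0.326 m

ω = 2160 rev/min × 2π/60 = 226.2 rad/s.
a_c = ω²r = 1700g ⇒ r = 1700 × 9.8 / (226.2)² = 16660/51160 = 0.3256 m.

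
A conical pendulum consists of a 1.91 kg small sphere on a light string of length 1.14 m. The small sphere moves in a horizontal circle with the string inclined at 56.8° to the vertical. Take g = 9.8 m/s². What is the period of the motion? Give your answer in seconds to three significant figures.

1.59 s

r = L sinθ = 0.9539 m. From T sinθ = mω²r and T cosθ = mg: tanθ = ω²r/g, so ω² = g tanθ / r = g/(L cosθ).
ω = √(g/(L cosθ)) = √(9.8/(1.14 × 0.5476)) = √15.70 = 3.962 rad/s.
Period = 2π/ω = 1.586 s.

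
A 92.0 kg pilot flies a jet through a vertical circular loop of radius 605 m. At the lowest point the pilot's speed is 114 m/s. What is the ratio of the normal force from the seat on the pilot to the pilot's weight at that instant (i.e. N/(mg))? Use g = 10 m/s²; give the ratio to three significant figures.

At the bottom, N − mg = mv²/r, so N = m(v²/r + g) and N/(mg) = v²/(rg) + 1 = (114)²/(605 × 10.0) + 1 = 2.148 + 1 = 3.148.

3.15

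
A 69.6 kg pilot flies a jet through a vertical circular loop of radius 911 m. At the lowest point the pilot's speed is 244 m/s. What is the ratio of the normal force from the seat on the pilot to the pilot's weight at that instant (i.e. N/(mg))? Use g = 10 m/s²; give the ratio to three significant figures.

At the bottom, N − mg = mv²/r, so N = m(v²/r + g) and N/(mg) = v²/(rg) + 1 = (244)²/(911 × 10.0) + 1 = 6.535 + 1 = 7.535.

7.54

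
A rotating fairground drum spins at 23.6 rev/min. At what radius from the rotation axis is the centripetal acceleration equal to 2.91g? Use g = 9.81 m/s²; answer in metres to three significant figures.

4.67 m

ω = 23.6 rev/min × 2π/60 = 2.471 rad/s.
a_c = ω²r = 2.91g ⇒ r = 2.91 × 9.81 / (2.471)² = 28.55/6.108 = 4.674 m.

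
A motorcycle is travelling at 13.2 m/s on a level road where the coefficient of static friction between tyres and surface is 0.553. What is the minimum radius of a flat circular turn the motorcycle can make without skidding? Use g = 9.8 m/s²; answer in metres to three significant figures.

32.2 m

At the limit, μ_s m g = m v²/r, so r_min = v²/(μ_s g) = (13.2)²/(0.553 × 9.8) = 174.2/5.419 = 32.15 m.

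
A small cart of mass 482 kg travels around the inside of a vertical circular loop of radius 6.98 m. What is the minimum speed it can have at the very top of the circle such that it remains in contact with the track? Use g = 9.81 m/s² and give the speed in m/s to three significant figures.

At the top, both weight mg and N point toward the centre: N + mg = mv²/r.
At minimum speed N → 0, so mg = mv_min²/r ⇒ v_min = √(g r) = √(9.81 × 6.98) = 8.275 m/s.

8.27 m/s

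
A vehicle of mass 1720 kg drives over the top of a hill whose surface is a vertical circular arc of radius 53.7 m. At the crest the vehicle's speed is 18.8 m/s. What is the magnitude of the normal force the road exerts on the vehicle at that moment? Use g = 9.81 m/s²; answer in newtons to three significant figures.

At the crest the centripetal acceleration points downward (toward the centre of the arc), so mg − N = mv²/r.
N = m(g − v²/r) = 1720 × (9.81 − (18.8)²/53.7) = 1720 × (9.81 − 6.582) = 1720 × 3.228 = 5553 N.

5550 N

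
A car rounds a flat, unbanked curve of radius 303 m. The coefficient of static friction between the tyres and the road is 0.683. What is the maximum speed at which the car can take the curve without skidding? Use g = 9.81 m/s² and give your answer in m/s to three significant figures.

45.1 m/s

On a flat curve, static friction is the only horizontal force, so it must supply the full centripetal force: μ_s m g = m v²/r.
Mass cancels: v_max = √(μ_s g r) = √(0.683 × 9.81 × 303) = √2030 = 45.06 m/s.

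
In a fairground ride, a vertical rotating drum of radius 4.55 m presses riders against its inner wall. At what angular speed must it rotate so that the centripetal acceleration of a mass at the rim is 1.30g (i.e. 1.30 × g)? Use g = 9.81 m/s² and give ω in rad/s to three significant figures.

1.67 rad/s

Centripetal acceleration a_c = ω²r. Setting ω²r = 1.30g:
ω = √(1.30g / r) = √(1.30 × 9.81 / 4.55) = √2.803 = 1.674 rad/s.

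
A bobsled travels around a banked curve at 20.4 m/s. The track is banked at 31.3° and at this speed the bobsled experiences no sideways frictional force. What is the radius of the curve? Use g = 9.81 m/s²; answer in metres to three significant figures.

Frictionless banking: tanθ = v²/(rg), so r = v²/(g tanθ).
r = (20.4)²/(9.81 × tan 31.3°) = 416.2/(9.81 × 0.6080) = 416.2/5.965 = 69.77 m.

69.8 m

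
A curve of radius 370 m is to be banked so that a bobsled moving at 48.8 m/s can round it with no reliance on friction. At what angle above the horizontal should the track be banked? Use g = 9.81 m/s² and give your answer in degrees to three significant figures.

33.3°

For a frictionless banked turn: horizontally N sinθ = mv²/r and vertically N cosθ = mg.
Dividing: tanθ = v²/(r g) = (48.8)²/(370 × 9.81) = 2381/3630 = 0.6561.
θ = arctan(0.6561) = 33.27°.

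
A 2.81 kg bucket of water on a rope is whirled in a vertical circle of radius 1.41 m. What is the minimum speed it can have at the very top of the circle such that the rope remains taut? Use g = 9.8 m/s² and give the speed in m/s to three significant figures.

At the top, both weight mg and T point toward the centre: T + mg = mv²/r.
At minimum speed T → 0, so mg = mv_min²/r ⇒ v_min = √(g r) = √(9.8 × 1.41) = 3.717 m/s.

3.72 m/s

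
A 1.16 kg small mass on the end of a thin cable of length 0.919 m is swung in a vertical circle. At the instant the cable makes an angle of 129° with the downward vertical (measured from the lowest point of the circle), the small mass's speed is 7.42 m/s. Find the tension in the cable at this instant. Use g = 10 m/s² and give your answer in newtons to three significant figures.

62.2 N

Take the radial direction toward the centre of the circle as positive. The component of the weight along the string toward the centre is −mg cos φ (φ measured from the bottom), so Newton's second law along the string gives T − mg cos φ = m v²/r.
cos 129° = -0.6293, so T = m(v²/r + g cos φ) = 1.16 × ((7.42)²/0.919 + 10.0 × -0.6293) = 1.16 × (59.91 + (-6.293)) = 1.16 × 53.62 = 62.19 N.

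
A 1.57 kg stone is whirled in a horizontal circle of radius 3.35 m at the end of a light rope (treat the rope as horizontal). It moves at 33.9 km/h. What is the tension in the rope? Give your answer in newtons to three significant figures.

v = 33.9 km/h = 33.9/3.6 = 9.417 m/s.
The tension is the only horizontal force, so it supplies the full centripetal force: T = m v²/r = 1.57 × (9.417)²/3.35 = 1.57 × 88.67/3.35 = 41.56 N.

41.6 N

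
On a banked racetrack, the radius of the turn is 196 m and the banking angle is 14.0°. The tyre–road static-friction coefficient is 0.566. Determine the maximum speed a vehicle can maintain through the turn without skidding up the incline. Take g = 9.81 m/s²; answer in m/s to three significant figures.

At the maximum speed, friction acts down the slope at its limiting value f = μN. Radially (horizontal, toward centre): N sinθ + μN cosθ = mv²/r. Vertically: N cosθ − μN sinθ = mg.
Dividing: v² = r g (sinθ + μcosθ)/(cosθ − μsinθ).
sinθ + μcosθ = 0.2419 + 0.566×0.9703 = 0.7911; cosθ − μsinθ = 0.9703 − 0.566×0.2419 = 0.8334.
v² = 196 × 9.81 × 0.7911/0.8334 = 1825 m²/s², so v = 42.72 m/s.

42.7 m/s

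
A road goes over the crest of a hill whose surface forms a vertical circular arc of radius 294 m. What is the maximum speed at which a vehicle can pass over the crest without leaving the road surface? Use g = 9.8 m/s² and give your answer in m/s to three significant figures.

At the crest the centre of the circle is below the vehicle, so the net downward (centripetal) force is mg − N = mv²/r.
The vehicle leaves the road when N → 0, giving v_max = √(g r) = √(9.8 × 294) = 53.68 m/s.

53.7 m/s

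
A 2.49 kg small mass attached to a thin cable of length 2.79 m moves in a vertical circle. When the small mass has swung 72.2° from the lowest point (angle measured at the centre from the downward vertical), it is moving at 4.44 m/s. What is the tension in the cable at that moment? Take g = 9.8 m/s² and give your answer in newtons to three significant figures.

Take the radial direction toward the centre of the circle as positive. The component of the weight along the string toward the centre is −mg cos φ (φ measured from the bottom), so Newton's second law along the string gives T − mg cos φ = m v²/r.
cos 72.2° = 0.3057, so T = m(v²/r + g cos φ) = 2.49 × ((4.44)²/2.79 + 9.8 × 0.3057) = 2.49 × (7.066 + (2.996)) = 2.49 × 10.06 = 25.05 N.

25.1 N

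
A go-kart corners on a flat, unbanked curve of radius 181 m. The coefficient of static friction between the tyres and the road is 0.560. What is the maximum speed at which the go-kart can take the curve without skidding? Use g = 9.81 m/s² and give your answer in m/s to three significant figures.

The only inward force on a level bend is static friction, so at the limit f_s = μ_s N = μ_s m g = m v²/r.
Mass cancels: v_max = √(μ_s g r) = √(0.560 × 9.81 × 181) = √994.3 = 31.53 m/s.

31.5 m/s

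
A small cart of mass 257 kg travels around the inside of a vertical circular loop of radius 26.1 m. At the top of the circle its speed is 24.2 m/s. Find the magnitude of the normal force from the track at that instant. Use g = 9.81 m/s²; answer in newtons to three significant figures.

3250 N

At the top, both N and the weight mg point inward (toward the centre), so N + mg = mv²/r.
N = m(v²/r − g) = 257 × ((24.2)²/26.1 − 9.81) = 257 × (22.44 − 9.81) = 257 × 12.63 = 3245 N.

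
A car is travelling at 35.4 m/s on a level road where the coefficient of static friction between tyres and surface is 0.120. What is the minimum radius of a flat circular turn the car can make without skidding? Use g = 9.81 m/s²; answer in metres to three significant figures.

1060 m

At the limit, μ_s m g = m v²/r, so r_min = v²/(μ_s g) = (35.4)²/(0.120 × 9.81) = 1253/1.177 = 1065 m.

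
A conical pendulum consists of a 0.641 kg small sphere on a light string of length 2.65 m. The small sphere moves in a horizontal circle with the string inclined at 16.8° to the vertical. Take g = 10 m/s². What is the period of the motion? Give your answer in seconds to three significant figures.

r = L sinθ = 0.7659 m. From T sinθ = mω²r and T cosθ = mg: tanθ = ω²r/g, so ω² = g tanθ / r = g/(L cosθ).
ω = √(g/(L cosθ)) = √(10.0/(2.65 × 0.9573)) = √3.942 = 1.985 rad/s.
Period = 2π/ω = 3.165 s.

3.16 s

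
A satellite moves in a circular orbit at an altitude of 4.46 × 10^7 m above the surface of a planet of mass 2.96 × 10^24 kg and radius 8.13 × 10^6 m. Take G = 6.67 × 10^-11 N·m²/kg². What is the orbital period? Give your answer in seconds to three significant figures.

171000 s

r = R + h = 8.13 × 10^6 + 4.46 × 10^7 = 5.273 × 10^7 m. Gravity provides the centripetal force: G M m / r² = m v² / r ⇒ v = √(GM/r) = 1935 m/s.
T = 2πr/v = 2π × 5.273 × 10^7 / 1935 = 171200 s.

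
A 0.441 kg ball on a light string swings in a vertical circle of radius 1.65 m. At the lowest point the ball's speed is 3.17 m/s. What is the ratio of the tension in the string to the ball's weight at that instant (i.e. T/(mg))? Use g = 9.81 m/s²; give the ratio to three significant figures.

1.62

At the bottom, T − mg = mv²/r, so T = m(v²/r + g) and T/(mg) = v²/(rg) + 1 = (3.17)²/(1.65 × 9.81) + 1 = 0.6208 + 1 = 1.621.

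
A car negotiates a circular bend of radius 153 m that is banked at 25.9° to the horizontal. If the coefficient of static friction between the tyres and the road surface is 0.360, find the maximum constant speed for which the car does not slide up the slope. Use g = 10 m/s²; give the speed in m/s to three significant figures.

39.6 m/s

At the maximum speed, friction acts down the slope at its limiting value f = μN. Radially (horizontal, toward centre): N sinθ + μN cosθ = mv²/r. Vertically: N cosθ − μN sinθ = mg.
Dividing: v² = r g (sinθ + μcosθ)/(cosθ − μsinθ).
sinθ + μcosθ = 0.4368 + 0.360×0.8996 = 0.7606; cosθ − μsinθ = 0.8996 − 0.360×0.4368 = 0.7423.
v² = 153 × 10.0 × 0.7606/0.7423 = 1568 m²/s², so v = 39.60 m/s.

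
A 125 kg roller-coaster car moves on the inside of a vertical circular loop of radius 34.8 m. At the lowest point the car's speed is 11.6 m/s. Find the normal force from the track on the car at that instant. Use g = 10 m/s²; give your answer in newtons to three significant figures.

1730 N

At the lowest point, N points up (toward the centre) and the weight mg points down (away from the centre), so the net inward force is N − mg = mv²/r.
N = m(v²/r + g) = 125 × ((11.6)²/34.8 + 10.0) = 125 × (3.867 + 10.0) = 125 × 13.87 = 1733 N.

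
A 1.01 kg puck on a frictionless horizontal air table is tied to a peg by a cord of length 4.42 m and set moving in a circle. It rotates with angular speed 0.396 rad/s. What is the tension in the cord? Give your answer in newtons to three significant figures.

0.700 N

v = ωr = 0.396 × 4.42 = 1.750 m/s.
The tension is the only horizontal force, so it supplies the full centripetal force: T = m v²/r = 1.01 × (1.750)²/4.42 = 1.01 × 3.064/4.42 = 0.7001 N.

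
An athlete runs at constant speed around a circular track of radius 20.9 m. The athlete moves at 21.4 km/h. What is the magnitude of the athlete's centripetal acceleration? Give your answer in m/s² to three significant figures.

v = 21.4 km/h = 21.4/3.6 = 5.944 m/s.
a_c = v²/r = (5.944)²/20.9 = 35.34/20.9 = 1.691 m/s².

1.69 m/s²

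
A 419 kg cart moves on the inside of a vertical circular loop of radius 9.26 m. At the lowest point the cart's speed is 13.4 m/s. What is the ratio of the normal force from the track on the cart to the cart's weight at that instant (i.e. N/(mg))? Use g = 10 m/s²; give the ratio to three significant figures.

At the bottom, N − mg = mv²/r, so N = m(v²/r + g) and N/(mg) = v²/(rg) + 1 = (13.4)²/(9.26 × 10.0) + 1 = 1.939 + 1 = 2.939.

2.94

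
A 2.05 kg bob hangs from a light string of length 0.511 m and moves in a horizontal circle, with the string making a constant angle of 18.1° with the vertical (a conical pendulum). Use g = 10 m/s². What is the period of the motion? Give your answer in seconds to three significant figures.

r = L sinθ = 0.1588 m. From T sinθ = mω²r and T cosθ = mg: tanθ = ω²r/g, so ω² = g tanθ / r = g/(L cosθ).
ω = √(g/(L cosθ)) = √(10.0/(0.511 × 0.9505)) = √20.59 = 4.537 rad/s.
Period = 2π/ω = 1.385 s.

1.38 s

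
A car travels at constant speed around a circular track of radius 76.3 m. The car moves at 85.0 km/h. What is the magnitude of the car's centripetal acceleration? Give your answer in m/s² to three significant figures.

v = 85.0 km/h = 85.0/3.6 = 23.61 m/s.
a_c = v²/r = (23.61)²/76.3 = 557.5/76.3 = 7.306 m/s².

7.31 m/s²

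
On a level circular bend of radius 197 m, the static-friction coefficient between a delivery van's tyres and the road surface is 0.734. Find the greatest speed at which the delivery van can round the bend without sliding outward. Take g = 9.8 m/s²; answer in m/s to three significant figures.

The only inward force on a level bend is static friction, so at the limit f_s = μ_s N = μ_s m g = m v²/r.
Mass cancels: v_max = √(μ_s g r) = √(0.734 × 9.8 × 197) = √1417 = 37.64 m/s.

37.6 m/s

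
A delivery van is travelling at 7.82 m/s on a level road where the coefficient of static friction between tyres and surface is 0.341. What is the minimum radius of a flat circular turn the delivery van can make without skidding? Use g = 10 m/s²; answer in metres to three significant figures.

At the limit, μ_s m g = m v²/r, so r_min = v²/(μ_s g) = (7.82)²/(0.341 × 10.0) = 61.15/3.410 = 17.93 m.

17.9 m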